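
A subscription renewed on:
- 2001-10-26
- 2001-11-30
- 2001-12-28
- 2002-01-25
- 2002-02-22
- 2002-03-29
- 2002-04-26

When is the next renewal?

All Fridays; the gaps (35, 28, 28, 28, 35, 28) vary with month length.
This is the last Friday of each month.
Last Friday of May 2002: 2002-05-31.

2002-05-31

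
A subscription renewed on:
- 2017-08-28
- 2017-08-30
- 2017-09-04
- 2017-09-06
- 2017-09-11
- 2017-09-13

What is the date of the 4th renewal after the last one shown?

2017-09-27

Every event lands on a Monday or Wednesday (gaps cycle 2, 5, 2, 5, 2).
So the schedule is: every Monday and Wednesday.
The following Monday is 2017-09-18.
The following Wednesday is 2017-09-20.
Next Monday: 2017-09-25.
Next Wednesday: 2017-09-27.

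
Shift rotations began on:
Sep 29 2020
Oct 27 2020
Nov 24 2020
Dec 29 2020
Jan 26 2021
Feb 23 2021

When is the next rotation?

Every date is a Tuesday; gaps 28, 28, 35, 28, 28 days.
Each is the last Tuesday of its month (at least one falls on the 29th or later, ruling out '4th Tuesday').
March 2021 ends with Tuesday Mar 30 2021.

Mar 30 2021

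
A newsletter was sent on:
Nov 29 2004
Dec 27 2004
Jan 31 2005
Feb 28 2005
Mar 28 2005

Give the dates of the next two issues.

Every date is a Monday; gaps 28, 35, 28, 28 days.
Each is the last Monday of its month (at least one falls on the 29th or later, ruling out '4th Monday').
April 2005 ends with Monday Apr 25 2005.
May 2005 ends with Monday May 30 2005.

Apr 25 2005, May 30 2005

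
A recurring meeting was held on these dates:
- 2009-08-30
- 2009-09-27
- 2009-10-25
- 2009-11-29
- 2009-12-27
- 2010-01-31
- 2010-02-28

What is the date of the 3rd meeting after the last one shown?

These are Sundays with 28, 28, 35, 28, 35, 28-day gaps.
Each is the final Sunday of its month — 2009-08-30 is past the 28th, so '4th Sunday' doesn't fit.
March 2010 ends with Sunday 2010-03-28.
Last Sunday of April 2010: 2010-04-25.
Last Sunday of May 2010: 2010-05-30.

2010-05-30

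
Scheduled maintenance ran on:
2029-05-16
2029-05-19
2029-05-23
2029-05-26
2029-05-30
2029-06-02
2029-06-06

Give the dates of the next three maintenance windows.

2029-06-09, 2029-06-13, 2029-06-16

Gaps: 3, 4, 3, 4, 3, 4 days — not constant, but cyclic with period 2.
The events fall on every Wednesday and Saturday.
The following Saturday is 2029-06-09.
Next Wednesday: 2029-06-13.
Next Saturday: 2029-06-16.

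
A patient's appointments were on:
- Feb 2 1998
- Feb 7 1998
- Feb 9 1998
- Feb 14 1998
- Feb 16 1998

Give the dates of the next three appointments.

Feb 21 1998, Feb 23 1998, Feb 28 1998

The gap pattern 5, 2, 5, 2 repeats every 2 events.
These are the Mondays and Saturdays of each week.
Next Saturday: Feb 21 1998.
Next Monday: Feb 23 1998.
Next Saturday: Feb 28 1998.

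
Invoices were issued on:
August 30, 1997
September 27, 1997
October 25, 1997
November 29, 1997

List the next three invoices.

Every date is a Saturday; gaps 28, 28, 35 days.
Each is the last Saturday of its month (at least one falls on the 29th or later, ruling out '4th Saturday').
Last Saturday of December 1997: December 27, 1997.
January 1998 ends with Saturday January 31, 1998.
February 1998 ends with Saturday February 28, 1998.

December 27, 1997; January 31, 1998; February 28, 1998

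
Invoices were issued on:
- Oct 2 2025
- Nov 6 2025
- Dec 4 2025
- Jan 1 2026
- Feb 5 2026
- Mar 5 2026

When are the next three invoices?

Gaps: 35, 28, 28, 35, 28 days — a mix of 28 and 35. Every date is a Thursday.
Each is the 1st Thursday of its month.
April 2026 — 1st Thursday is Apr 2 2026.
May 2026 — 1st Thursday is May 7 2026.
June 2026 — 1st Thursday is Jun 4 2026.

Apr 2 2026, May 7 2026, Jun 4 2026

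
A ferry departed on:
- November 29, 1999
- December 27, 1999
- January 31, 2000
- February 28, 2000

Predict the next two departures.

March 27, 2000; April 24, 2000

All Mondays; the gaps (28, 35, 28) vary with month length.
This is the last Monday of each month.
March 2000 ends with Monday March 27, 2000.
April 2000 ends with Monday April 24, 2000.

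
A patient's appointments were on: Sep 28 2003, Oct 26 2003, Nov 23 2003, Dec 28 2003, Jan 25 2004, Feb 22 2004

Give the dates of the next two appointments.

Mar 28 2004, Apr 25 2004

These are Sundays at 28- or 35-day spacing (28, 28, 35, 28, 28).
The pattern: 4th Sunday of the month.
March 2004 — 4th Sunday is Mar 28 2004.
4th Sunday of April 2004: Apr 25 2004.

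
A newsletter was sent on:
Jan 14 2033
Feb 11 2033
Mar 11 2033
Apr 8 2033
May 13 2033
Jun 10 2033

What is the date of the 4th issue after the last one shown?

These are Fridays at 28- or 35-day spacing (28, 28, 28, 35, 28).
The pattern: 2nd Friday of the month.
July 2033 — 2nd Friday is Jul 8 2033.
August 2033 — 2nd Friday is Aug 12 2033.
September 2033 — 2nd Friday is Sep 9 2033.
October 2033 — 2nd Friday is Oct 14 2033.

Oct 14 2033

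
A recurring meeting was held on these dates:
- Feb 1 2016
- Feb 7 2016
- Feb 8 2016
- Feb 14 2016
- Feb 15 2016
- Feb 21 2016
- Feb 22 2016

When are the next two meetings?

Gaps: 6, 1, 6, 1, 6, 1 days — not constant, but cyclic with period 2.
The events fall on every Monday and Sunday.
The following Sunday is Feb 28 2016.
The following Monday is Feb 29 2016.

Feb 28 2016, Feb 29 2016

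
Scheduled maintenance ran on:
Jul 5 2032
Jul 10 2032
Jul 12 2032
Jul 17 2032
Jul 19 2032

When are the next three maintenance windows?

Jul 24 2032, Jul 26 2032, Jul 31 2032

The gap pattern 5, 2, 5, 2 repeats every 2 events.
These are the Mondays and Saturdays of each week.
Next Saturday: Jul 24 2032.
The following Monday is Jul 26 2032.
The following Saturday is Jul 31 2032.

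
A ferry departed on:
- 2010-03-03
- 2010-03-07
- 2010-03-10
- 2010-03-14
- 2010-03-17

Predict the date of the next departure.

2010-03-21

Every event lands on a Wednesday or Sunday (gaps cycle 4, 3, 4, 3).
So the schedule is: every Wednesday and Sunday.
Next Sunday: 2010-03-21.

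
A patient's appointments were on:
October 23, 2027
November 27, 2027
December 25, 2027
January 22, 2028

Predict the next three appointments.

Gaps: 35, 28, 28 days — a mix of 28 and 35. Every date is a Saturday.
Each is the 4th Saturday of its month.
4th Saturday of February 2028: February 26, 2028.
March 2028 — 4th Saturday is March 25, 2028.
4th Saturday of April 2028: April 22, 2028.

February 26, 2028; March 25, 2028; April 22, 2028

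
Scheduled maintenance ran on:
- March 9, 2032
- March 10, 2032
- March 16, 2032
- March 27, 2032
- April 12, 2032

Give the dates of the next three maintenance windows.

May 3, 2032; May 29, 2032; June 29, 2032

The spacing grows by 5 each time: 1, 6, 11, 16 days.
Next gap: 21 days. April 12, 2032 + 21 days = May 3, 2032.
Next gap: 26 days. May 3, 2032 + 26 days = May 29, 2032.
Next gap: 31 days. May 29, 2032 + 31 days = June 29, 2032.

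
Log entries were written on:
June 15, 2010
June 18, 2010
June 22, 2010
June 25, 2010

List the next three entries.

June 29, 2010; July 2, 2010; July 6, 2010

The gap pattern 3, 4, 3 repeats every 2 events.
These are the Tuesdays and Fridays of each week.
Next Tuesday: June 29, 2010.
The following Friday is July 2, 2010.
The following Tuesday is July 6, 2010.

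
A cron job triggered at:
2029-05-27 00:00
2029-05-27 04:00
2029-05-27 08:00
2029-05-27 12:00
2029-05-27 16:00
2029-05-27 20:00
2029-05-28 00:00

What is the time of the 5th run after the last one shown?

2029-05-28 20:00

The interval is a steady 4 hours (4, 4, 4, 4, 4, 4).
2029-05-28 00:00 + 4 h = 2029-05-28 04:00.
2029-05-28 04:00 + 4 h = 2029-05-28 08:00.
2029-05-28 08:00 + 4 h = 2029-05-28 12:00.
2029-05-28 12:00 + 4 h = 2029-05-28 16:00.
2029-05-28 16:00 + 4 h = 2029-05-28 20:00.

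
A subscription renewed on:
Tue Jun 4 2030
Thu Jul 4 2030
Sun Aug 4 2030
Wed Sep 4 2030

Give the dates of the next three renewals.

Each date is the 4th; the gaps (30, 31, 31) track the month lengths.
The rule is the 4th of each month.
Next: October 2030 → Fri Oct 4 2030.
Next: November 2030 → Mon Nov 4 2030.
Next: December 2030 → Wed Dec 4 2030.

Fri Oct 4 2030, Mon Nov 4 2030, Wed Dec 4 2030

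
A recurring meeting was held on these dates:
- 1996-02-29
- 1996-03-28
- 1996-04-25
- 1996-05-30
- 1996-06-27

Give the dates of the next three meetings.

These are Thursdays with 28, 28, 35, 28-day gaps.
Each is the final Thursday of its month — 1996-02-29 is past the 28th, so '4th Thursday' doesn't fit.
Last Thursday of July 1996: 1996-07-25.
August 1996 ends with Thursday 1996-08-29.
September 1996 ends with Thursday 1996-09-26.

1996-07-25, 1996-08-29, 1996-09-26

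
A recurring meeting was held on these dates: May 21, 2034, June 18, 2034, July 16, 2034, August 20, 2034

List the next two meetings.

These are Sundays at 28- or 35-day spacing (28, 28, 35).
The pattern: 3rd Sunday of the month.
September 2034 — 3rd Sunday is September 17, 2034.
October 2034 — 3rd Sunday is October 15, 2034.

September 17, 2034; October 15, 2034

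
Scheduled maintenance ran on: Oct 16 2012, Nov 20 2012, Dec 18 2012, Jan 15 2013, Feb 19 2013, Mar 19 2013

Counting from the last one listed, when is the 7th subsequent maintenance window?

All dates are Tuesdays, 35, 28, 28, 35, 28 days apart.
Specifically, the 3rd Tuesday of each month.
3rd Tuesday of April 2013: Apr 16 2013.
May 2013 — 3rd Tuesday is May 21 2013.
June 2013 — 3rd Tuesday is Jun 18 2013.
July 2013 — 3rd Tuesday is Jul 16 2013.
3rd Tuesday of August 2013: Aug 20 2013.
September 2013 — 3rd Tuesday is Sep 17 2013.
3rd Tuesday of October 2013: Oct 15 2013.

Oct 15 2013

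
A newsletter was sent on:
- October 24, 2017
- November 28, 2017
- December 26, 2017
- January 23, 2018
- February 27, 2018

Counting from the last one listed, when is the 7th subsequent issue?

Gaps: 35, 28, 28, 35 days — a mix of 28 and 35. Every date is a Tuesday.
Each is the 4th Tuesday of its month.
4th Tuesday of March 2018: March 27, 2018.
4th Tuesday of April 2018: April 24, 2018.
May 2018 — 4th Tuesday is May 22, 2018.
June 2018 — 4th Tuesday is June 26, 2018.
4th Tuesday of July 2018: July 24, 2018.
4th Tuesday of August 2018: August 28, 2018.
September 2018 — 4th Tuesday is September 25, 2018.

September 25, 2018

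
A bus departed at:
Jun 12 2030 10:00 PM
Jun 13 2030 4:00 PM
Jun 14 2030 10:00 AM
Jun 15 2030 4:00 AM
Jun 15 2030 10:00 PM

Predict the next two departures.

The interval is a steady 18 hours (18, 18, 18, 18).
Jun 15 2030 10:00 PM + 18 h = Jun 16 2030 4:00 PM.
Jun 16 2030 4:00 PM + 18 h = Jun 17 2030 10:00 AM.

Jun 16 2030 4:00 PM, Jun 17 2030 10:00 AM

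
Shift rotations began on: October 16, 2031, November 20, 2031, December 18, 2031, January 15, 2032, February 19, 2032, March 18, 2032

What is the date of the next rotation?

April 15, 2032

These are Thursdays at 28- or 35-day spacing (35, 28, 28, 35, 28).
The pattern: 3rd Thursday of the month.
3rd Thursday of April 2032: April 15, 2032.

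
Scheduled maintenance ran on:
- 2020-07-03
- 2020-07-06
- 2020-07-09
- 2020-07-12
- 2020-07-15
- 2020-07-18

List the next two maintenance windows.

The spacing is 3, 3, 3, 3, 3 days — always 3 days.
2020-07-18 + 3 days = 2020-07-21.
2020-07-21 + 3 days = 2020-07-24.

2020-07-21, 2020-07-24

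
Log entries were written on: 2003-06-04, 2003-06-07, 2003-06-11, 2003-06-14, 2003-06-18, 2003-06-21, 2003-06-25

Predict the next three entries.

Gaps: 3, 4, 3, 4, 3, 4 days — not constant, but cyclic with period 2.
The events fall on every Wednesday and Saturday.
Next Saturday: 2003-06-28.
The following Wednesday is 2003-07-02.
Next Saturday: 2003-07-05.

2003-06-28, 2003-07-02, 2003-07-05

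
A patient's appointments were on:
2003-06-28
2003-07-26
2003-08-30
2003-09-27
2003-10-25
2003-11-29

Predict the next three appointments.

2003-12-27, 2004-01-31, 2004-02-28

Every date is a Saturday; gaps 28, 35, 28, 28, 35 days.
Each is the last Saturday of its month (at least one falls on the 29th or later, ruling out '4th Saturday').
December 2003 ends with Saturday 2003-12-27.
Last Saturday of January 2004: 2004-01-31.
February 2004 ends with Saturday 2004-02-28.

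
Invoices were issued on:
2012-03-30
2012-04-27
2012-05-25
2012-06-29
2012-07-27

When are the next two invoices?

2012-08-31, 2012-09-28

Every date is a Friday; gaps 28, 28, 35, 28 days.
Each is the last Friday of its month (at least one falls on the 29th or later, ruling out '4th Friday').
August 2012 ends with Friday 2012-08-31.
Last Friday of September 2012: 2012-09-28.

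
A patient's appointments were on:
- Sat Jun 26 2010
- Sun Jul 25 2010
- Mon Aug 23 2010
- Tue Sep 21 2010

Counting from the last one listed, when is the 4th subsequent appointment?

Gaps between consecutive events: 29, 29, 29 days — a constant 29-day interval.
Tue Sep 21 2010 + 29 days = Wed Oct 20 2010.
Wed Oct 20 2010 + 29 days = Thu Nov 18 2010.
Thu Nov 18 2010 + 29 days = Fri Dec 17 2010.
Fri Dec 17 2010 + 29 days = Sat Jan 15 2011.

Sat Jan 15 2011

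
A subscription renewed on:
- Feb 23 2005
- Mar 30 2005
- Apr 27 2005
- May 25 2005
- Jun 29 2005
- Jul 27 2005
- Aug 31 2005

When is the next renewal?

These are Wednesdays with 35, 28, 28, 35, 28, 35-day gaps.
Each is the final Wednesday of its month — Mar 30 2005 is past the 28th, so '4th Wednesday' doesn't fit.
Last Wednesday of September 2005: Sep 28 2005.

Sep 28 2005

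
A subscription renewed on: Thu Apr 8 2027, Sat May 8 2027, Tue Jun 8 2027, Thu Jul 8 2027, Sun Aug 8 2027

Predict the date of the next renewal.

Gaps: 30, 31, 30, 31 days — not constant. Every event is on the 8th of the month.
Pattern: the 8th of each month.
Next: September 2027 → Wed Sep 8 2027.

Wed Sep 8 2027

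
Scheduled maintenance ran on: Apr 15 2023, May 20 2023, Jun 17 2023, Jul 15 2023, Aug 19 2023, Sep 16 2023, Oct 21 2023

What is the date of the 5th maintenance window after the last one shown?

All dates are Saturdays, 35, 28, 28, 35, 28, 35 days apart.
Specifically, the 3rd Saturday of each month.
November 2023 — 3rd Saturday is Nov 18 2023.
3rd Saturday of December 2023: Dec 16 2023.
3rd Saturday of January 2024: Jan 20 2024.
February 2024 — 3rd Saturday is Feb 17 2024.
March 2024 — 3rd Saturday is Mar 16 2024.

Mar 16 2024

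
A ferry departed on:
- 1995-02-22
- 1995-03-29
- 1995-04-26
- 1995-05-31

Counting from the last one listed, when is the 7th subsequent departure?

All Wednesdays; the gaps (35, 28, 35) vary with month length.
This is the last Wednesday of each month.
June 1995 ends with Wednesday 1995-06-28.
Last Wednesday of July 1995: 1995-07-26.
Last Wednesday of August 1995: 1995-08-30.
September 1995 ends with Wednesday 1995-09-27.
October 1995 ends with Wednesday 1995-10-25.
Last Wednesday of November 1995: 1995-11-29.
Last Wednesday of December 1995: 1995-12-27.

1995-12-27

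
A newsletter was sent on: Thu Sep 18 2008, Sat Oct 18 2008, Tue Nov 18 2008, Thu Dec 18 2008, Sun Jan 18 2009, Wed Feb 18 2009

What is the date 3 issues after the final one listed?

Mon May 18 2009

Gaps: 30, 31, 30, 31, 31 days — not constant. Every event is on the 18th of the month.
Pattern: the 18th of each month.
March 2009: Wed Mar 18 2009.
Next: April 2009 → Sat Apr 18 2009.
May 2009: Mon May 18 2009.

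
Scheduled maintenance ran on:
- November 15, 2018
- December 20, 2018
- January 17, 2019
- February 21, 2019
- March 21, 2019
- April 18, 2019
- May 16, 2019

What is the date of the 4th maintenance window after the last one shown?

Gaps: 35, 28, 35, 28, 28, 28 days — a mix of 28 and 35. Every date is a Thursday.
Each is the 3rd Thursday of its month.
June 2019 — 3rd Thursday is June 20, 2019.
3rd Thursday of July 2019: July 18, 2019.
August 2019 — 3rd Thursday is August 15, 2019.
3rd Thursday of September 2019: September 19, 2019.

September 19, 2019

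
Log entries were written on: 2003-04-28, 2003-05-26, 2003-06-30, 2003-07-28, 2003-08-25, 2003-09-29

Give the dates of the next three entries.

Every date is a Monday; gaps 28, 35, 28, 28, 35 days.
Each is the last Monday of its month (at least one falls on the 29th or later, ruling out '4th Monday').
Last Monday of October 2003: 2003-10-27.
Last Monday of November 2003: 2003-11-24.
Last Monday of December 2003: 2003-12-29.

2003-10-27, 2003-11-24, 2003-12-29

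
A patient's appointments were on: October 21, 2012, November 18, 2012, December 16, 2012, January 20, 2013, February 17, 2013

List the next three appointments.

Gaps: 28, 28, 35, 28 days — a mix of 28 and 35. Every date is a Sunday.
Each is the 3rd Sunday of its month.
3rd Sunday of March 2013: March 17, 2013.
April 2013 — 3rd Sunday is April 21, 2013.
May 2013 — 3rd Sunday is May 19, 2013.

March 17, 2013; April 21, 2013; May 19, 2013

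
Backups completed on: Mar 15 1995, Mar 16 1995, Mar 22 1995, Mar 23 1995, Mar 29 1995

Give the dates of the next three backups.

Gaps: 1, 6, 1, 6 days — not constant, but cyclic with period 2.
The events fall on every Wednesday and Thursday.
The following Thursday is Mar 30 1995.
Next Wednesday: Apr 5 1995.
Next Thursday: Apr 6 1995.

Mar 30 1995, Apr 5 1995, Apr 6 1995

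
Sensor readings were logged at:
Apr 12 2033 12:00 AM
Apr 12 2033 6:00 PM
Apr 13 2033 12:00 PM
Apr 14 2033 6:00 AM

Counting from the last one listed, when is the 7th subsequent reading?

Spacing: 18, 18, 18 h — constant 18 h.
Apr 14 2033 6:00 AM + 18 h = Apr 15 2033 12:00 AM.
Apr 15 2033 12:00 AM + 18 h = Apr 15 2033 6:00 PM.
Apr 15 2033 6:00 PM + 18 h = Apr 16 2033 12:00 PM.
Apr 16 2033 12:00 PM + 18 h = Apr 17 2033 6:00 AM.
Apr 17 2033 6:00 AM + 18 h = Apr 18 2033 12:00 AM.
Apr 18 2033 12:00 AM + 18 h = Apr 18 2033 6:00 PM.
Apr 18 2033 6:00 PM + 18 h = Apr 19 2033 12:00 PM.

Apr 19 2033 12:00 PM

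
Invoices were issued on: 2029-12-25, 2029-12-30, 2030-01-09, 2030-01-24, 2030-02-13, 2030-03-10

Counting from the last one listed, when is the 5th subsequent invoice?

Gaps: 5, 10, 15, 20, 25 days — each gap is 5 larger than the previous one.
Next gap: 30 days. 2030-03-10 + 30 days = 2030-04-09.
Next gap: 35 days. 2030-04-09 + 35 days = 2030-05-14.
Next gap: 40 days. 2030-05-14 + 40 days = 2030-06-23.
Next gap: 45 days. 2030-06-23 + 45 days = 2030-08-07.
Next gap: 50 days. 2030-08-07 + 50 days = 2030-09-26.

2030-09-26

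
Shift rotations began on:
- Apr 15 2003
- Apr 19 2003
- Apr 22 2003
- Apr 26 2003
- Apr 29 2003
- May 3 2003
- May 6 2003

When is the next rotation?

The gap pattern 4, 3, 4, 3, 4, 3 repeats every 2 events.
These are the Tuesdays and Saturdays of each week.
The following Saturday is May 10 2003.

May 10 2003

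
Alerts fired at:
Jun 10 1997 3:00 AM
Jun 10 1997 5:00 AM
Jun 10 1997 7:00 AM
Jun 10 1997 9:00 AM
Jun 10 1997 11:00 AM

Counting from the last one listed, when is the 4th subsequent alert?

The interval is a steady 2 hours (2, 2, 2, 2).
Jun 10 1997 11:00 AM + 2 h = Jun 10 1997 1:00 PM.
Jun 10 1997 1:00 PM + 2 h = Jun 10 1997 3:00 PM.
Jun 10 1997 3:00 PM + 2 h = Jun 10 1997 5:00 PM.
Jun 10 1997 5:00 PM + 2 h = Jun 10 1997 7:00 PM.

Jun 10 1997 7:00 PM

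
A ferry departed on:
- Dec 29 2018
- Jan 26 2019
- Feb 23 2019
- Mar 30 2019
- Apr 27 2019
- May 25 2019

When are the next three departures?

Jun 29 2019, Jul 27 2019, Aug 31 2019

These are Saturdays with 28, 28, 35, 28, 28-day gaps.
Each is the final Saturday of its month — Dec 29 2018 is past the 28th, so '4th Saturday' doesn't fit.
Last Saturday of June 2019: Jun 29 2019.
July 2019 ends with Saturday Jul 27 2019.
Last Saturday of August 2019: Aug 31 2019.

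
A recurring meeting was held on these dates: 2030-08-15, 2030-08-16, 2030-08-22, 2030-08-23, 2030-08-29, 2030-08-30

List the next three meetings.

2030-09-05, 2030-09-06, 2030-09-12

Every event lands on a Thursday or Friday (gaps cycle 1, 6, 1, 6, 1).
So the schedule is: every Thursday and Friday.
Next Thursday: 2030-09-05.
The following Friday is 2030-09-06.
Next Thursday: 2030-09-12.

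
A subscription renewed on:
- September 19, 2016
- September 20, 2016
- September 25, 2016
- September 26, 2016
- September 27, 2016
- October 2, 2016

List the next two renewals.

October 3, 2016; October 4, 2016

Every event lands on a Monday or Tuesday or Sunday (gaps cycle 1, 5, 1, 1, 5).
So the schedule is: every Monday, Tuesday and Sunday.
The following Monday is October 3, 2016.
Next Tuesday: October 4, 2016.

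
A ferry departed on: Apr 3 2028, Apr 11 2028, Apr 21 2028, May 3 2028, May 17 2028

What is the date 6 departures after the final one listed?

The spacing grows by 2 each time: 8, 10, 12, 14 days.
Next gap: 16 days. May 17 2028 + 16 days = Jun 2 2028.
Next gap: 18 days. Jun 2 2028 + 18 days = Jun 20 2028.
Next gap: 20 days. Jun 20 2028 + 20 days = Jul 10 2028.
Next gap: 22 days. Jul 10 2028 + 22 days = Aug 1 2028.
Next gap: 24 days. Aug 1 2028 + 24 days = Aug 25 2028.
Next gap: 26 days. Aug 25 2028 + 26 days = Sep 20 2028.

Sep 20 2028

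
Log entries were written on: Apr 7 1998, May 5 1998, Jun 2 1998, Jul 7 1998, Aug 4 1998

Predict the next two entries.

These are Tuesdays at 28- or 35-day spacing (28, 28, 35, 28).
The pattern: 1st Tuesday of the month.
1st Tuesday of September 1998: Sep 1 1998.
1st Tuesday of October 1998: Oct 6 1998.

Sep 1 1998, Oct 6 1998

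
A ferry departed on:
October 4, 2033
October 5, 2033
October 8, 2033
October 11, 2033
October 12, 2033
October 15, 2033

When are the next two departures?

Every event lands on a Tuesday or Wednesday or Saturday (gaps cycle 1, 3, 3, 1, 3).
So the schedule is: every Tuesday, Wednesday and Saturday.
Next Tuesday: October 18, 2033.
Next Wednesday: October 19, 2033.

October 18, 2033; October 19, 2033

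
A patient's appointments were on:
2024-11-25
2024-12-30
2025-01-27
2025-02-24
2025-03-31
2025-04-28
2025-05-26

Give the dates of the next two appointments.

2025-06-30, 2025-07-28

Every date is a Monday; gaps 35, 28, 28, 35, 28, 28 days.
Each is the last Monday of its month (at least one falls on the 29th or later, ruling out '4th Monday').
June 2025 ends with Monday 2025-06-30.
Last Monday of July 2025: 2025-07-28.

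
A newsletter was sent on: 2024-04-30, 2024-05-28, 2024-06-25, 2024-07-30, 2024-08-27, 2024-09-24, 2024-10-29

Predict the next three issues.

2024-11-26, 2024-12-31, 2025-01-28

All Tuesdays; the gaps (28, 28, 35, 28, 28, 35) vary with month length.
This is the last Tuesday of each month.
November 2024 ends with Tuesday 2024-11-26.
December 2024 ends with Tuesday 2024-12-31.
January 2025 ends with Tuesday 2025-01-28.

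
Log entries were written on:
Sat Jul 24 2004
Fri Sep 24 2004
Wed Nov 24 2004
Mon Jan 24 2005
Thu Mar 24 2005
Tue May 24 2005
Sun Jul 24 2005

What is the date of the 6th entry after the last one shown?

The day-of-month is always 24 (62, 61, 61, 59, 61, 61 days between events).
So this recurs on the 24th of every 2 months.
September 2005: Sat Sep 24 2005.
Next: November 2005 → Thu Nov 24 2005.
Next: January 2006 → Tue Jan 24 2006.
Next: March 2006 → Fri Mar 24 2006.
May 2006: Wed May 24 2006.
Next: July 2006 → Mon Jul 24 2006.

Mon Jul 24 2006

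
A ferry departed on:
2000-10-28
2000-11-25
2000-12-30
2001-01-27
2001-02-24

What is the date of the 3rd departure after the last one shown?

2001-05-26

These are Saturdays with 28, 35, 28, 28-day gaps.
Each is the final Saturday of its month — 2000-12-30 is past the 28th, so '4th Saturday' doesn't fit.
March 2001 ends with Saturday 2001-03-31.
Last Saturday of April 2001: 2001-04-28.
Last Saturday of May 2001: 2001-05-26.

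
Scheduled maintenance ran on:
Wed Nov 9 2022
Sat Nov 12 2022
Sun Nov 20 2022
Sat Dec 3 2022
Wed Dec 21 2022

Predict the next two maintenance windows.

Gaps: 3, 8, 13, 18 days — each gap is 5 larger than the previous one.
Next gap: 23 days. Wed Dec 21 2022 + 23 days = Fri Jan 13 2023.
Next gap: 28 days. Fri Jan 13 2023 + 28 days = Fri Feb 10 2023.

Fri Jan 13 2023, Fri Feb 10 2023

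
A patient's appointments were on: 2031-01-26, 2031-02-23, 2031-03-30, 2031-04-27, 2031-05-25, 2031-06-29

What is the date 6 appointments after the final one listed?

2031-12-28

Every date is a Sunday; gaps 28, 35, 28, 28, 35 days.
Each is the last Sunday of its month (at least one falls on the 29th or later, ruling out '4th Sunday').
July 2031 ends with Sunday 2031-07-27.
Last Sunday of August 2031: 2031-08-31.
September 2031 ends with Sunday 2031-09-28.
Last Sunday of October 2031: 2031-10-26.
Last Sunday of November 2031: 2031-11-30.
December 2031 ends with Sunday 2031-12-28.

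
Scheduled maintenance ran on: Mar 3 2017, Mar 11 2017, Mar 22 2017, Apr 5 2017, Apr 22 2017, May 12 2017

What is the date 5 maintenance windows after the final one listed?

Oct 4 2017

The spacing grows by 3 each time: 8, 11, 14, 17, 20 days.
Next gap: 23 days. May 12 2017 + 23 days = Jun 4 2017.
Next gap: 26 days. Jun 4 2017 + 26 days = Jun 30 2017.
Next gap: 29 days. Jun 30 2017 + 29 days = Jul 29 2017.
Next gap: 32 days. Jul 29 2017 + 32 days = Aug 30 2017.
Next gap: 35 days. Aug 30 2017 + 35 days = Oct 4 2017.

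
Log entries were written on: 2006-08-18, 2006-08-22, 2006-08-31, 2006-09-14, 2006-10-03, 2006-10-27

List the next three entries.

Gaps: 4, 9, 14, 19, 24 days — each gap is 5 larger than the previous one.
Next gap: 29 days. 2006-10-27 + 29 days = 2006-11-25.
Next gap: 34 days. 2006-11-25 + 34 days = 2006-12-29.
Next gap: 39 days. 2006-12-29 + 39 days = 2007-02-06.

2006-11-25, 2006-12-29, 2007-02-06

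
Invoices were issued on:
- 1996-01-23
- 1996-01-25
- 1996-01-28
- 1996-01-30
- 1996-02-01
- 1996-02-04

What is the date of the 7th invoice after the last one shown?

1996-02-20

The gap pattern 2, 3, 2, 2, 3 repeats every 3 events.
These are the Tuesdays, Thursdays and Sundays of each week.
Next Tuesday: 1996-02-06.
Next Thursday: 1996-02-08.
The following Sunday is 1996-02-11.
The following Tuesday is 1996-02-13.
The following Thursday is 1996-02-15.
Next Sunday: 1996-02-18.
The following Tuesday is 1996-02-20.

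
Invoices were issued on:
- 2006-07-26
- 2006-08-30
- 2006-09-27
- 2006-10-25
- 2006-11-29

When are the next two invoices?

2006-12-27, 2007-01-31

These are Wednesdays with 35, 28, 28, 35-day gaps.
Each is the final Wednesday of its month — 2006-08-30 is past the 28th, so '4th Wednesday' doesn't fit.
Last Wednesday of December 2006: 2006-12-27.
January 2007 ends with Wednesday 2007-01-31.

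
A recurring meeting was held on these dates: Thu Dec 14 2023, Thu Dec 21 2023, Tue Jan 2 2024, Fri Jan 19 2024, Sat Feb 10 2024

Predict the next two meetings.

The spacing grows by 5 each time: 7, 12, 17, 22 days.
Next gap: 27 days. Sat Feb 10 2024 + 27 days = Fri Mar 8 2024.
Next gap: 32 days. Fri Mar 8 2024 + 32 days = Tue Apr 9 2024.

Fri Mar 8 2024, Tue Apr 9 2024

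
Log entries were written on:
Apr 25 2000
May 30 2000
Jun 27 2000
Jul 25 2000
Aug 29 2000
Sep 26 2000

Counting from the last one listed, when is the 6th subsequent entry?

Mar 27 2001

These are Tuesdays with 35, 28, 28, 35, 28-day gaps.
Each is the final Tuesday of its month — May 30 2000 is past the 28th, so '4th Tuesday' doesn't fit.
Last Tuesday of October 2000: Oct 31 2000.
November 2000 ends with Tuesday Nov 28 2000.
Last Tuesday of December 2000: Dec 26 2000.
January 2001 ends with Tuesday Jan 30 2001.
February 2001 ends with Tuesday Feb 27 2001.
March 2001 ends with Tuesday Mar 27 2001.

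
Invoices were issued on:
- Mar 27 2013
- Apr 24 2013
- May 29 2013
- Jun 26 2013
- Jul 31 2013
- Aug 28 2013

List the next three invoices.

Sep 25 2013, Oct 30 2013, Nov 27 2013

Every date is a Wednesday; gaps 28, 35, 28, 35, 28 days.
Each is the last Wednesday of its month (at least one falls on the 29th or later, ruling out '4th Wednesday').
September 2013 ends with Wednesday Sep 25 2013.
October 2013 ends with Wednesday Oct 30 2013.
Last Wednesday of November 2013: Nov 27 2013.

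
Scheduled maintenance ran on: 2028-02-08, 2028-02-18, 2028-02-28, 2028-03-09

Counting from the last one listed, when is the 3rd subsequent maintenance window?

Gaps between consecutive events: 10, 10, 10 days — a constant 10-day interval.
2028-03-09 + 10 days = 2028-03-19.
2028-03-19 + 10 days = 2028-03-29.
2028-03-29 + 10 days = 2028-04-08.

2028-04-08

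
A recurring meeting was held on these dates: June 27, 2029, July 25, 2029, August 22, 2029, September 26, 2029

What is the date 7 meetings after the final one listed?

April 24, 2030

These are Wednesdays at 28- or 35-day spacing (28, 28, 35).
The pattern: 4th Wednesday of the month.
October 2029 — 4th Wednesday is October 24, 2029.
4th Wednesday of November 2029: November 28, 2029.
4th Wednesday of December 2029: December 26, 2029.
January 2030 — 4th Wednesday is January 23, 2030.
4th Wednesday of February 2030: February 27, 2030.
March 2030 — 4th Wednesday is March 27, 2030.
April 2030 — 4th Wednesday is April 24, 2030.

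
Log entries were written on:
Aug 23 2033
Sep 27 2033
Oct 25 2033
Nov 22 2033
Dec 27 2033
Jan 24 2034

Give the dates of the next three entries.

All dates are Tuesdays, 35, 28, 28, 35, 28 days apart.
Specifically, the 4th Tuesday of each month.
4th Tuesday of February 2034: Feb 28 2034.
4th Tuesday of March 2034: Mar 28 2034.
4th Tuesday of April 2034: Apr 25 2034.

Feb 28 2034, Mar 28 2034, Apr 25 2034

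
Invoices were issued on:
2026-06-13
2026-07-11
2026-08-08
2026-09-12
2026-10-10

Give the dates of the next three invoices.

2026-11-14, 2026-12-12, 2027-01-09

Gaps: 28, 28, 35, 28 days — a mix of 28 and 35. Every date is a Saturday.
Each is the 2nd Saturday of its month.
November 2026 — 2nd Saturday is 2026-11-14.
2nd Saturday of December 2026: 2026-12-12.
2nd Saturday of January 2027: 2027-01-09.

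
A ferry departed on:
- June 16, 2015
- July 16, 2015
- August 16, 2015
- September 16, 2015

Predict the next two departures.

The day-of-month is always 16 (30, 31, 31 days between events).
So this recurs on the 16th of each month.
Next: October 2015 → October 16, 2015.
November 2015: November 16, 2015.

October 16, 2015; November 16, 2015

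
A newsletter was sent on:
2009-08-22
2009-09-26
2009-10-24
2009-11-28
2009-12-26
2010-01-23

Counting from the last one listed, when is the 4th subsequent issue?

2010-05-22

These are Saturdays at 28- or 35-day spacing (35, 28, 35, 28, 28).
The pattern: 4th Saturday of the month.
February 2010 — 4th Saturday is 2010-02-27.
March 2010 — 4th Saturday is 2010-03-27.
4th Saturday of April 2010: 2010-04-24.
4th Saturday of May 2010: 2010-05-22.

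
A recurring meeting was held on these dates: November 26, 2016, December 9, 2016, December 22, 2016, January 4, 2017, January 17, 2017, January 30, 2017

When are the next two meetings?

February 12, 2017; February 25, 2017

Gaps between consecutive events: 13, 13, 13, 13, 13 days — a constant 13-day interval.
January 30, 2017 + 13 days = February 12, 2017.
February 12, 2017 + 13 days = February 25, 2017.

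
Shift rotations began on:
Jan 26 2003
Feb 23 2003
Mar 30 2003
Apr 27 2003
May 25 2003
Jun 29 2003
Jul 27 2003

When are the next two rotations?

All Sundays; the gaps (28, 35, 28, 28, 35, 28) vary with month length.
This is the last Sunday of each month.
Last Sunday of August 2003: Aug 31 2003.
Last Sunday of September 2003: Sep 28 2003.

Aug 31 2003, Sep 28 2003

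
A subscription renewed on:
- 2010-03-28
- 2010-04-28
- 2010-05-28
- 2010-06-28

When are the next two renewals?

2010-07-28, 2010-08-28

The day-of-month is always 28 (31, 30, 31 days between events).
So this recurs on the 28th of each month.
Next: July 2010 → 2010-07-28.
Next: August 2010 → 2010-08-28.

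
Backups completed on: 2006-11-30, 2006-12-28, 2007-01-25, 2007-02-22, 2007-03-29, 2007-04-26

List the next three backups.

2007-05-31, 2007-06-28, 2007-07-26

Every date is a Thursday; gaps 28, 28, 28, 35, 28 days.
Each is the last Thursday of its month (at least one falls on the 29th or later, ruling out '4th Thursday').
Last Thursday of May 2007: 2007-05-31.
Last Thursday of June 2007: 2007-06-28.
July 2007 ends with Thursday 2007-07-26.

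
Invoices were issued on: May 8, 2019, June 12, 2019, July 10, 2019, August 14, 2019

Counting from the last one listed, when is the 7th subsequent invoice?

These are Wednesdays at 28- or 35-day spacing (35, 28, 35).
The pattern: 2nd Wednesday of the month.
2nd Wednesday of September 2019: September 11, 2019.
October 2019 — 2nd Wednesday is October 9, 2019.
November 2019 — 2nd Wednesday is November 13, 2019.
December 2019 — 2nd Wednesday is December 11, 2019.
2nd Wednesday of January 2020: January 8, 2020.
February 2020 — 2nd Wednesday is February 12, 2020.
March 2020 — 2nd Wednesday is March 11, 2020.

March 11, 2020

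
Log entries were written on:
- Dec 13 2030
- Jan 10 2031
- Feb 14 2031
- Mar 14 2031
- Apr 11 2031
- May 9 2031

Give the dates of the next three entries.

Jun 13 2031, Jul 11 2031, Aug 8 2031

Gaps: 28, 35, 28, 28, 28 days — a mix of 28 and 35. Every date is a Friday.
Each is the 2nd Friday of its month.
June 2031 — 2nd Friday is Jun 13 2031.
July 2031 — 2nd Friday is Jul 11 2031.
2nd Friday of August 2031: Aug 8 2031.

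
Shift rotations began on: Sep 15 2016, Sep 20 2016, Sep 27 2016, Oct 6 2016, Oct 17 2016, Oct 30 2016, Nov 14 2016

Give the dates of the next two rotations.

Gaps: 5, 7, 9, 11, 13, 15 days — each gap is 2 larger than the previous one.
Next gap: 17 days. Nov 14 2016 + 17 days = Dec 1 2016.
Next gap: 19 days. Dec 1 2016 + 19 days = Dec 20 2016.

Dec 1 2016, Dec 20 2016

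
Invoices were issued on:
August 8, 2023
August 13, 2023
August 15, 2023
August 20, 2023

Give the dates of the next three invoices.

Every event lands on a Tuesday or Sunday (gaps cycle 5, 2, 5).
So the schedule is: every Tuesday and Sunday.
Next Tuesday: August 22, 2023.
The following Sunday is August 27, 2023.
Next Tuesday: August 29, 2023.

August 22, 2023; August 27, 2023; August 29, 2023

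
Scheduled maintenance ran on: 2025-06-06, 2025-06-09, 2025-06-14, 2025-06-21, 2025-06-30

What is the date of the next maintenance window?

2025-07-11

Intervals are 3, 5, 7, 9 days — an arithmetic progression with common difference 2.
Next gap: 11 days. 2025-06-30 + 11 days = 2025-07-11.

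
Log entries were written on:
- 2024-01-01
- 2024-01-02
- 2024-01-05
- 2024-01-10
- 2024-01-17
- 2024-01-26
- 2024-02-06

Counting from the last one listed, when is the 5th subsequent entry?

2024-05-01

Gaps: 1, 3, 5, 7, 9, 11 days — each gap is 2 larger than the previous one.
Next gap: 13 days. 2024-02-06 + 13 days = 2024-02-19.
Next gap: 15 days. 2024-02-19 + 15 days = 2024-03-05.
Next gap: 17 days. 2024-03-05 + 17 days = 2024-03-22.
Next gap: 19 days. 2024-03-22 + 19 days = 2024-04-10.
Next gap: 21 days. 2024-04-10 + 21 days = 2024-05-01.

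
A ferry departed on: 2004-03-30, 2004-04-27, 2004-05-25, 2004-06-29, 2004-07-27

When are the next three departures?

Every date is a Tuesday; gaps 28, 28, 35, 28 days.
Each is the last Tuesday of its month (at least one falls on the 29th or later, ruling out '4th Tuesday').
August 2004 ends with Tuesday 2004-08-31.
Last Tuesday of September 2004: 2004-09-28.
October 2004 ends with Tuesday 2004-10-26.

2004-08-31, 2004-09-28, 2004-10-26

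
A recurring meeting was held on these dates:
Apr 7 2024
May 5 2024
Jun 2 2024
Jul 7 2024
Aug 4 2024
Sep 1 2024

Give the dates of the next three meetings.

Oct 6 2024, Nov 3 2024, Dec 1 2024

All dates are Sundays, 28, 28, 35, 28, 28 days apart.
Specifically, the 1st Sunday of each month.
October 2024 — 1st Sunday is Oct 6 2024.
1st Sunday of November 2024: Nov 3 2024.
1st Sunday of December 2024: Dec 1 2024.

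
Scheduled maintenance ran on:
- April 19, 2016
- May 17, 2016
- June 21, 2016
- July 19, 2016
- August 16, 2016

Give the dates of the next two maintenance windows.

September 20, 2016; October 18, 2016

All dates are Tuesdays, 28, 35, 28, 28 days apart.
Specifically, the 3rd Tuesday of each month.
3rd Tuesday of September 2016: September 20, 2016.
3rd Tuesday of October 2016: October 18, 2016.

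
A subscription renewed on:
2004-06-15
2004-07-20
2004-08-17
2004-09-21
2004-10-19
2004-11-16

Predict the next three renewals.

2004-12-21, 2005-01-18, 2005-02-15

All dates are Tuesdays, 35, 28, 35, 28, 28 days apart.
Specifically, the 3rd Tuesday of each month.
December 2004 — 3rd Tuesday is 2004-12-21.
3rd Tuesday of January 2005: 2005-01-18.
February 2005 — 3rd Tuesday is 2005-02-15.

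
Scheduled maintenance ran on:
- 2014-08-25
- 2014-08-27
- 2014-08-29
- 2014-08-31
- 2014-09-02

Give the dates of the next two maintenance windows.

2014-09-04, 2014-09-06

Every event comes 2 days after the last (2, 2, 2, 2).
2014-09-02 + 2 days = 2014-09-04.
2014-09-04 + 2 days = 2014-09-06.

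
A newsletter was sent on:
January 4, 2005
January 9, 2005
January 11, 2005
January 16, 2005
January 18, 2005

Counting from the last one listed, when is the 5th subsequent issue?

February 6, 2005

The gap pattern 5, 2, 5, 2 repeats every 2 events.
These are the Tuesdays and Sundays of each week.
Next Sunday: January 23, 2005.
The following Tuesday is January 25, 2005.
The following Sunday is January 30, 2005.
Next Tuesday: February 1, 2005.
The following Sunday is February 6, 2005.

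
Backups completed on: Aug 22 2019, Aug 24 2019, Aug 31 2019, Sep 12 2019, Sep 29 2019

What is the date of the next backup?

Gaps: 2, 7, 12, 17 days — each gap is 5 larger than the previous one.
Next gap: 22 days. Sep 29 2019 + 22 days = Oct 21 2019.

Oct 21 2019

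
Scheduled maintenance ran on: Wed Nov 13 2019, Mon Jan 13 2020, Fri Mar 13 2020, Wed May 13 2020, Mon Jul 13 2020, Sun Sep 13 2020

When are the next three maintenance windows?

Fri Nov 13 2020, Wed Jan 13 2021, Sat Mar 13 2021

The day-of-month is always 13 (61, 60, 61, 61, 62 days between events).
So this recurs on the 13th of every 2 months.
Next: November 2020 → Fri Nov 13 2020.
Next: January 2021 → Wed Jan 13 2021.
Next: March 2021 → Sat Mar 13 2021.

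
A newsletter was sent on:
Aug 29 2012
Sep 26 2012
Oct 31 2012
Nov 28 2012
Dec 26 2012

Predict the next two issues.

These are Wednesdays with 28, 35, 28, 28-day gaps.
Each is the final Wednesday of its month — Aug 29 2012 is past the 28th, so '4th Wednesday' doesn't fit.
January 2013 ends with Wednesday Jan 30 2013.
February 2013 ends with Wednesday Feb 27 2013.

Jan 30 2013, Feb 27 2013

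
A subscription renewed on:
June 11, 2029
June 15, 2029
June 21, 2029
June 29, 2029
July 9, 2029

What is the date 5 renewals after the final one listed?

Gaps: 4, 6, 8, 10 days — each gap is 2 larger than the previous one.
Next gap: 12 days. July 9, 2029 + 12 days = July 21, 2029.
Next gap: 14 days. July 21, 2029 + 14 days = August 4, 2029.
Next gap: 16 days. August 4, 2029 + 16 days = August 20, 2029.
Next gap: 18 days. August 20, 2029 + 18 days = September 7, 2029.
Next gap: 20 days. September 7, 2029 + 20 days = September 27, 2029.

September 27, 2029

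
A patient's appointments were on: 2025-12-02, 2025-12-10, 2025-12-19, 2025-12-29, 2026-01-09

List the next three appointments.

Gaps: 8, 9, 10, 11 days — each gap is 1 larger than the previous one.
Next gap: 12 days. 2026-01-09 + 12 days = 2026-01-21.
Next gap: 13 days. 2026-01-21 + 13 days = 2026-02-03.
Next gap: 14 days. 2026-02-03 + 14 days = 2026-02-17.

2026-01-21, 2026-02-03, 2026-02-17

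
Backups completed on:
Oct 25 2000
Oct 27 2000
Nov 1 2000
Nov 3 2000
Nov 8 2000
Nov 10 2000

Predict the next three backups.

Nov 15 2000, Nov 17 2000, Nov 22 2000

The gap pattern 2, 5, 2, 5, 2 repeats every 2 events.
These are the Wednesdays and Fridays of each week.
Next Wednesday: Nov 15 2000.
Next Friday: Nov 17 2000.
The following Wednesday is Nov 22 2000.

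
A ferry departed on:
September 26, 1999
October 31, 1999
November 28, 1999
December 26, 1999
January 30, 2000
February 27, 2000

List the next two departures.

March 26, 2000; April 30, 2000

These are Sundays with 35, 28, 28, 35, 28-day gaps.
Each is the final Sunday of its month — October 31, 1999 is past the 28th, so '4th Sunday' doesn't fit.
March 2000 ends with Sunday March 26, 2000.
April 2000 ends with Sunday April 30, 2000.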